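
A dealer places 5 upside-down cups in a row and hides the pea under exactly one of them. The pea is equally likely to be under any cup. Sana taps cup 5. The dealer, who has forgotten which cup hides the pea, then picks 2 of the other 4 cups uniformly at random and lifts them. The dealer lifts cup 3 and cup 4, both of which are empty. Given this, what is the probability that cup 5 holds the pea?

Because the dealer chose which cups to lift without knowing where the pea is, the choice is independent of the prize location. Learning that none of the 2 opened cups holds the pea simply rules out those 2 locations and leaves the remaining 3 cups still equally likely by symmetry.
So P(the pea under cup 5) = 1/3.

1/3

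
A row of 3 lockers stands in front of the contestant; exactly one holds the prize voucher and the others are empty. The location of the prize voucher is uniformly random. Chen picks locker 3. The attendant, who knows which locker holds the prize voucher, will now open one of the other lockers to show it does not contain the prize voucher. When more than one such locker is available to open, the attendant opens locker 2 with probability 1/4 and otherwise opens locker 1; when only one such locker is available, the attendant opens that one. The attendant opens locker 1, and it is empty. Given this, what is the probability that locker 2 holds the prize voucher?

Consider each possible location of the prize voucher in turn.
If it is in locker 1 (prior 1/3): the attendant opened locker 1, so this case is ruled out; weight (1/3)·0 = 0.
If it is in locker 2 (prior 1/3): only locker 1 is available, probability 1; weight (1/3)·1 = 1/3.
If it is in locker 3 (prior 1/3): locker 2 is available but not opened, probability 3/4; weight (1/3)·(3/4) = 1/4.
The weights sum to 7/12.
So P(the prize voucher in locker 2 | the attendant opened locker 1) = (1/3) / (7/12) = 4/7.

4/7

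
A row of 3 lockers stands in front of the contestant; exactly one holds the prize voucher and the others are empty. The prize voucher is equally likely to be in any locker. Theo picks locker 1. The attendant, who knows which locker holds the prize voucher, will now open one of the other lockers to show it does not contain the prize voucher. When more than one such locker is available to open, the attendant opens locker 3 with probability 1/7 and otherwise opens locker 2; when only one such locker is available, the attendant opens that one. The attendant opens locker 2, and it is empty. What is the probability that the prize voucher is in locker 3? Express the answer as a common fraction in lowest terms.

7/13

Apply Bayes' rule, conditioning on where the prize voucher actually is.
If it is in locker 1 (prior 1/3): locker 3 is available but not opened, probability 6/7; weight (1/3)·(6/7) = 2/7.
If it is in locker 2 (prior 1/3): the attendant opened locker 2, so this case is ruled out; weight (1/3)·0 = 0.
If it is in locker 3 (prior 1/3): only locker 2 is available, probability 1; weight (1/3)·1 = 1/3.
The weights sum to 13/21.
So P(the prize voucher in locker 3 | the attendant opened locker 2) = (1/3) / (13/21) = 7/13.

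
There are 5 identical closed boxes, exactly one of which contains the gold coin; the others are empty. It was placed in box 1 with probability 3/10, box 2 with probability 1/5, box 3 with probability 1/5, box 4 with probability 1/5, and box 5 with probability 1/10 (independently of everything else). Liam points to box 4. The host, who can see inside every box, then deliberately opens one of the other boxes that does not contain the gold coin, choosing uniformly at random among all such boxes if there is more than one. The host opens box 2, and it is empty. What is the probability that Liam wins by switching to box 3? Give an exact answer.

Apply Bayes' rule, conditioning on where the gold coin actually is.
If it is in box 1 (prior 3/10): the host has 3 equally likely choices, so probability 1/3; weight (3/10)·(1/3) = 1/10.
If it is in box 2 (prior 1/5): the host opened box 2, so this case is ruled out; weight (1/5)·0 = 0.
If it is in box 3 (prior 1/5): the host has 3 equally likely choices, so probability 1/3; weight (1/5)·(1/3) = 1/15.
If it is in box 4 (prior 1/5): the host has 4 equally likely choices, so probability 1/4; weight (1/5)·(1/4) = 1/20.
If it is in box 5 (prior 1/10): the host has 3 equally likely choices, so probability 1/3; weight (1/10)·(1/3) = 1/30.
The weights sum to 1/4.
So P(the gold coin in box 3 | the host opened box 2) = (1/15) / (1/4) = 4/15.

4/15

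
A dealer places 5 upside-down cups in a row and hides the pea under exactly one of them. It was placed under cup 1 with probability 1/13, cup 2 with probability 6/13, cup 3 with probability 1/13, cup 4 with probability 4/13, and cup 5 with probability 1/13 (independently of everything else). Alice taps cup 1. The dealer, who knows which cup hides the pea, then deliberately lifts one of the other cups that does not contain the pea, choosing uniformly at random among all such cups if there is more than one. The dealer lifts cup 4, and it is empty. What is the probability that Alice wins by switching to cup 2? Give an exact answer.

Consider each possible location of the pea in turn.
If it is under cup 1 (prior 1/13): the dealer has 4 equally likely choices, so probability 1/4; weight (1/13)·(1/4) = 1/52.
If it is under cup 2 (prior 6/13): the dealer has 3 equally likely choices, so probability 1/3; weight (6/13)·(1/3) = 2/13.
If it is under either of cups 3 and 5 (prior 1/13 each): the dealer has 3 equally likely choices, so probability 1/3; weight (1/13)·(1/3) = 1/39 each.
If it is under cup 4 (prior 4/13): the dealer opened cup 4, so this case is ruled out; weight (4/13)·0 = 0.
The weights sum to 35/156.
So P(the pea under cup 2 | the dealer opened cup 4) = (2/13) / (35/156) = 24/35.

24/35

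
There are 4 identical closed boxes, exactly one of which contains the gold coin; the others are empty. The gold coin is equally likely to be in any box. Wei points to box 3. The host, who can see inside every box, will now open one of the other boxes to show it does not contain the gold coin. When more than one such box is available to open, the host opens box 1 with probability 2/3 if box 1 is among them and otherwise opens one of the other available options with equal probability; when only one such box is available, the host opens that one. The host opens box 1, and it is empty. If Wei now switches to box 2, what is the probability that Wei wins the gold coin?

Condition on the true location of the gold coin.
If it is in box 1 (prior 1/4): the host opened box 1, so this case is ruled out; weight (1/4)·0 = 0.
If it is in any of boxes 2, 3, and 4 (prior 1/4 each): box 1 is available, opened with probability 2/3; weight (1/4)·(2/3) = 1/6 each.
The weights sum to 1/2.
So P(the gold coin in box 2 | the host opened box 1) = (1/6) / (1/2) = 1/3.

1/3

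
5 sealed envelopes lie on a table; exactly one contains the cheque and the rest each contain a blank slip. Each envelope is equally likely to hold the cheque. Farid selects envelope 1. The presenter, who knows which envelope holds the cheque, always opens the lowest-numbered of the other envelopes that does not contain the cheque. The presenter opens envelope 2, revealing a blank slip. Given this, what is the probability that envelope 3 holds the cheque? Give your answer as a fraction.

1/4

Apply Bayes' rule, conditioning on where the cheque actually is.
If it is in any of envelopes 1, 3, 4, and 5 (prior 1/5 each): envelope 2 is the lowest-numbered option available, probability 1; weight (1/5)·1 = 1/5 each.
If it is in envelope 2 (prior 1/5): the presenter opened envelope 2, so this case is ruled out; weight (1/5)·0 = 0.
The weights sum to 4/5.
So P(the cheque in envelope 3 | the presenter opened envelope 2) = (1/5) / (4/5) = 1/4.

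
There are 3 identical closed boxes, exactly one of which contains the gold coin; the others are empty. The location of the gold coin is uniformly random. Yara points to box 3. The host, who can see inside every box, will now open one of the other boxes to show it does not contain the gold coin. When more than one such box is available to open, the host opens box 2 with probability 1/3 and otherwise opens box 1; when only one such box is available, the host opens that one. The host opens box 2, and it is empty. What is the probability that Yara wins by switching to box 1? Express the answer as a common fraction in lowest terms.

3/4

Consider each possible location of the gold coin in turn.
If it is in box 1 (prior 1/3): only box 2 is available, probability 1; weight (1/3)·1 = 1/3.
If it is in box 2 (prior 1/3): the host opened box 2, so this case is ruled out; weight (1/3)·0 = 0.
If it is in box 3 (prior 1/3): box 2 is available, opened with probability 1/3; weight (1/3)·(1/3) = 1/9.
The weights sum to 4/9.
So P(the gold coin in box 1 | the host opened box 2) = (1/3) / (4/9) = 3/4.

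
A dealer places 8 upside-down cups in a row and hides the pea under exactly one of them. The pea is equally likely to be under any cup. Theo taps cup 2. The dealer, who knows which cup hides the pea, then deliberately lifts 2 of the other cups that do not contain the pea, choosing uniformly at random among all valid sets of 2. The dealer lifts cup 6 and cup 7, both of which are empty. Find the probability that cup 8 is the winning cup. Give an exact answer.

7/40

Apply Bayes' rule, conditioning on where the pea actually is.
If it is under any of cups 1, 3, 4, 5, and 8 (prior 1/8 each): the dealer has 15 equally likely choices, so probability 1/15; weight (1/8)·(1/15) = 1/120 each.
If it is under cup 2 (prior 1/8): the dealer has 21 equally likely choices, so probability 1/21; weight (1/8)·(1/21) = 1/168.
If it is under either of cups 6 and 7 (prior 1/8 each): that cup was opened and seen not to hold the prize — ruled out; weight (1/8)·0 = 0 each.
The weights sum to 1/21.
So P(the pea under cup 8 | the dealer opened cup 6 and cup 7) = (1/120) / (1/21) = 7/40.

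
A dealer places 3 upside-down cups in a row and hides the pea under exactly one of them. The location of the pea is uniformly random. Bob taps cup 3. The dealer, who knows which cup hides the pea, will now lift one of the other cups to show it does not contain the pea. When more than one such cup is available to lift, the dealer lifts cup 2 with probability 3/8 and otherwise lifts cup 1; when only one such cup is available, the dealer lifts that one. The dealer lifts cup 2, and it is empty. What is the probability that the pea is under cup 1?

Condition on the true location of the pea.
If it is under cup 1 (prior 1/3): only cup 2 is available, probability 1; weight (1/3)·1 = 1/3.
If it is under cup 2 (prior 1/3): the dealer opened cup 2, so this case is ruled out; weight (1/3)·0 = 0.
If it is under cup 3 (prior 1/3): cup 2 is available, opened with probability 3/8; weight (1/3)·(3/8) = 1/8.
The weights sum to 11/24.
So P(the pea under cup 1 | the dealer opened cup 2) = (1/3) / (11/24) = 8/11.

8/11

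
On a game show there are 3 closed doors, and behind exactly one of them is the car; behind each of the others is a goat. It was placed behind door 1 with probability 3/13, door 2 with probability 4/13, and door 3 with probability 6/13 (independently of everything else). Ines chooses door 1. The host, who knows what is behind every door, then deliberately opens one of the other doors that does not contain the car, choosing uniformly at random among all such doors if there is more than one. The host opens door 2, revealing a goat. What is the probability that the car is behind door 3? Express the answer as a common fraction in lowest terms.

4/5

Condition on the true location of the car.
If it is behind door 1 (prior 3/13): the host has 2 equally likely choices, so probability 1/2; weight (3/13)·(1/2) = 3/26.
If it is behind door 2 (prior 4/13): the host opened door 2, so this case is ruled out; weight (4/13)·0 = 0.
If it is behind door 3 (prior 6/13): the host has no choice, probability 1; weight (6/13)·1 = 6/13.
The weights sum to 15/26.
So P(the car behind door 3 | the host opened door 2) = (6/13) / (15/26) = 4/5.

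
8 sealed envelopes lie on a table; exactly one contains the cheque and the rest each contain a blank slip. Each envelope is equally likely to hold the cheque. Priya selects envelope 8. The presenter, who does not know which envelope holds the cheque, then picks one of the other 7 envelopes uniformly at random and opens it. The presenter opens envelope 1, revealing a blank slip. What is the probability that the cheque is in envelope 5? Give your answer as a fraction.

Condition on the true location of the cheque.
If it is in envelope 1 (prior 1/8): the presenter opened envelope 1, so this case is ruled out; weight (1/8)·0 = 0.
If it is in any of envelopes 2, 3, 4, 5, 6, 7, and 8 (prior 1/8 each): the presenter picks envelope 1 with probability 1/7 regardless, and it is not the prize; weight (1/8)·(1/7) = 1/56 each.
The weights sum to 1/8.
So P(the cheque in envelope 5 | the presenter opened envelope 1) = (1/56) / (1/8) = 1/7.

1/7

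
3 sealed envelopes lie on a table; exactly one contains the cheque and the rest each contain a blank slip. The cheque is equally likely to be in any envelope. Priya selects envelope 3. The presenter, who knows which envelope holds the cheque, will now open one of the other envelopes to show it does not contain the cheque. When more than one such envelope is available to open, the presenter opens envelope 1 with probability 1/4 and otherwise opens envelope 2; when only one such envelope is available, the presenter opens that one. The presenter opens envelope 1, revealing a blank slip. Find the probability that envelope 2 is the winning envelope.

Consider each possible location of the cheque in turn.
If it is in envelope 1 (prior 1/3): the presenter opened envelope 1, so this case is ruled out; weight (1/3)·0 = 0.
If it is in envelope 2 (prior 1/3): only envelope 1 is available, probability 1; weight (1/3)·1 = 1/3.
If it is in envelope 3 (prior 1/3): envelope 1 is available, opened with probability 1/4; weight (1/3)·(1/4) = 1/12.
The weights sum to 5/12.
So P(the cheque in envelope 2 | the presenter opened envelope 1) = (1/3) / (5/12) = 4/5.

4/5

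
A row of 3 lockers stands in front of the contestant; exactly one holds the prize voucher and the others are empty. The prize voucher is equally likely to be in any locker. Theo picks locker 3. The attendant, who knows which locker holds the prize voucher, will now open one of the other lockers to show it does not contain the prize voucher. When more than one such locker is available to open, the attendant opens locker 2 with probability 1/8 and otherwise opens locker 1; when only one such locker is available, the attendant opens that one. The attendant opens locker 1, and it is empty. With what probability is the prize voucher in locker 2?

8/15

Consider each possible location of the prize voucher in turn.
If it is in locker 1 (prior 1/3): the attendant opened locker 1, so this case is ruled out; weight (1/3)·0 = 0.
If it is in locker 2 (prior 1/3): only locker 1 is available, probability 1; weight (1/3)·1 = 1/3.
If it is in locker 3 (prior 1/3): locker 2 is available but not opened, probability 7/8; weight (1/3)·(7/8) = 7/24.
The weights sum to 5/8.
So P(the prize voucher in locker 2 | the attendant opened locker 1) = (1/3) / (5/8) = 8/15.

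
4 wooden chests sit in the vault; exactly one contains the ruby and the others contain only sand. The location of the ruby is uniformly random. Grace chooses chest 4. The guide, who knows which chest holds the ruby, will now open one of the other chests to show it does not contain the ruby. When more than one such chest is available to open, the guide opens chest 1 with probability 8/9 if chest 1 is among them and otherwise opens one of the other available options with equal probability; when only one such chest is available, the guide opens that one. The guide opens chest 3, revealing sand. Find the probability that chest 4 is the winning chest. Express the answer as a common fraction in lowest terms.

1/12

Condition on the true location of the ruby.
If it is in chest 1 (prior 1/4): chest 1 holds the prize so is unavailable; the guide chooses uniformly among the 2 others, probability 1/2; weight (1/4)·(1/2) = 1/8.
If it is in chest 2 (prior 1/4): chest 1 is available but not opened, probability 1/9; weight (1/4)·(1/9) = 1/36.
If it is in chest 3 (prior 1/4): the guide opened chest 3, so this case is ruled out; weight (1/4)·0 = 0.
If it is in chest 4 (prior 1/4): chest 1 is available but not opened; chest 3 gets probability (1 − 8/9)/2 = 1/18; weight (1/4)·(1/18) = 1/72.
The weights sum to 1/6.
So P(the ruby in chest 4 | the guide opened chest 3) = (1/72) / (1/6) = 1/12.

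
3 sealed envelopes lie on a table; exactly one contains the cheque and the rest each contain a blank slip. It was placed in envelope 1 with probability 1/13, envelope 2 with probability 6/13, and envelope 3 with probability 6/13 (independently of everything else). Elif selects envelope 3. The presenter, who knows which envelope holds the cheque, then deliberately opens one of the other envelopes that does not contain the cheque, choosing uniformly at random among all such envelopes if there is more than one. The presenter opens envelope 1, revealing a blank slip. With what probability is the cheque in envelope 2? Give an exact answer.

Consider each possible location of the cheque in turn.
If it is in envelope 1 (prior 1/13): the presenter opened envelope 1, so this case is ruled out; weight (1/13)·0 = 0.
If it is in envelope 2 (prior 6/13): the presenter has no choice, probability 1; weight (6/13)·1 = 6/13.
If it is in envelope 3 (prior 6/13): the presenter has 2 equally likely choices, so probability 1/2; weight (6/13)·(1/2) = 3/13.
The weights sum to 9/13.
So P(the cheque in envelope 2 | the presenter opened envelope 1) = (6/13) / (9/13) = 2/3.

2/3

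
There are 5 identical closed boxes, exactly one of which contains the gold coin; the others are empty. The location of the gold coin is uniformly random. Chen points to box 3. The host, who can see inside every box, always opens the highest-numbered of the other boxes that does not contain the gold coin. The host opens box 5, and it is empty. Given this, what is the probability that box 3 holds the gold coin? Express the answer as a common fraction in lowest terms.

Consider each possible location of the gold coin in turn.
If it is in any of boxes 1, 2, 3, and 4 (prior 1/5 each): box 5 is the highest-numbered option available, probability 1; weight (1/5)·1 = 1/5 each.
If it is in box 5 (prior 1/5): the host opened box 5, so this case is ruled out; weight (1/5)·0 = 0.
The weights sum to 4/5.
So P(the gold coin in box 3 | the host opened box 5) = (1/5) / (4/5) = 1/4.

1/4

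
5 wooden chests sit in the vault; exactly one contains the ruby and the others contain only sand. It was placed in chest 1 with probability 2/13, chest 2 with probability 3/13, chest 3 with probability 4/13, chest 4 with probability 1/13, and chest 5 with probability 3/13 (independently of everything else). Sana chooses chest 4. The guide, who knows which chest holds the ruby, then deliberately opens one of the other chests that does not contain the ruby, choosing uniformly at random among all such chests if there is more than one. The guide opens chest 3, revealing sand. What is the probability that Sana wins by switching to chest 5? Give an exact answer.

Consider each possible location of the ruby in turn.
If it is in chest 1 (prior 2/13): the guide has 3 equally likely choices, so probability 1/3; weight (2/13)·(1/3) = 2/39.
If it is in either of chests 2 and 5 (prior 3/13 each): the guide has 3 equally likely choices, so probability 1/3; weight (3/13)·(1/3) = 1/13 each.
If it is in chest 3 (prior 4/13): the guide opened chest 3, so this case is ruled out; weight (4/13)·0 = 0.
If it is in chest 4 (prior 1/13): the guide has 4 equally likely choices, so probability 1/4; weight (1/13)·(1/4) = 1/52.
The weights sum to 35/156.
So P(the ruby in chest 5 | the guide opened chest 3) = (1/13) / (35/156) = 12/35.

12/35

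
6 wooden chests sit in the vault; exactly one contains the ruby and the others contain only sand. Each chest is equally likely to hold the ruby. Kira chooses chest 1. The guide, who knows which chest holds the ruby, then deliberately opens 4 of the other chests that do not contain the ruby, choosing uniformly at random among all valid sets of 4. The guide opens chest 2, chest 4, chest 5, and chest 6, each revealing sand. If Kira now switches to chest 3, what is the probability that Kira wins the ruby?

5/6

Condition on the true location of the ruby.
If it is in chest 1 (prior 1/6): the guide has 5 equally likely choices, so probability 1/5; weight (1/6)·(1/5) = 1/30.
If it is in any of chests 2, 4, 5, and 6 (prior 1/6 each): that chest was opened and seen not to hold the prize — ruled out; weight (1/6)·0 = 0 each.
If it is in chest 3 (prior 1/6): the guide has no choice, probability 1; weight (1/6)·1 = 1/6.
The weights sum to 1/5.
So P(the ruby in chest 3 | the guide opened chest 2, chest 4, chest 5, and chest 6) = (1/6) / (1/5) = 5/6.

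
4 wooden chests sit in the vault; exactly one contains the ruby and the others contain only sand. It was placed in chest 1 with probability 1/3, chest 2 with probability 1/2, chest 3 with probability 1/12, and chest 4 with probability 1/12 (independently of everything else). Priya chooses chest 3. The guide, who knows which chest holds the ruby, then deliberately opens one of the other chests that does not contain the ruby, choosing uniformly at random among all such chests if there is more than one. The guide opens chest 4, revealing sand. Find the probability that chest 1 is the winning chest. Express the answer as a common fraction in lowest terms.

3/8

Apply Bayes' rule, conditioning on where the ruby actually is.
If it is in chest 1 (prior 1/3): the guide has 2 equally likely choices, so probability 1/2; weight (1/3)·(1/2) = 1/6.
If it is in chest 2 (prior 1/2): the guide has 2 equally likely choices, so probability 1/2; weight (1/2)·(1/2) = 1/4.
If it is in chest 3 (prior 1/12): the guide has 3 equally likely choices, so probability 1/3; weight (1/12)·(1/3) = 1/36.
If it is in chest 4 (prior 1/12): the guide opened chest 4, so this case is ruled out; weight (1/12)·0 = 0.
The weights sum to 4/9.
So P(the ruby in chest 1 | the guide opened chest 4) = (1/6) / (4/9) = 3/8.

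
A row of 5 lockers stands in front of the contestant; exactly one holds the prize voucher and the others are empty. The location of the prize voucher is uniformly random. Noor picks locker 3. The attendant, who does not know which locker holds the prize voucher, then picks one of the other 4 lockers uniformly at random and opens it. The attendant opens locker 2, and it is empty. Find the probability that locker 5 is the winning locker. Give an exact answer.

1/4

Consider each possible location of the prize voucher in turn.
If it is in any of lockers 1, 3, 4, and 5 (prior 1/5 each): the attendant picks locker 2 with probability 1/4 regardless, and it is not the prize; weight (1/5)·(1/4) = 1/20 each.
If it is in locker 2 (prior 1/5): the attendant opened locker 2, so this case is ruled out; weight (1/5)·0 = 0.
The weights sum to 1/5.
So P(the prize voucher in locker 5 | the attendant opened locker 2) = (1/20) / (1/5) = 1/4.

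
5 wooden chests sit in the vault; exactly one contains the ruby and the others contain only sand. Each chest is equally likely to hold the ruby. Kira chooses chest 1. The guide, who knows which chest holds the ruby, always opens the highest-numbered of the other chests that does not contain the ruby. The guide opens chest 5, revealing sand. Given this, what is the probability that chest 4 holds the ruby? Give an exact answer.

Condition on the true location of the ruby.
If it is in any of chests 1, 2, 3, and 4 (prior 1/5 each): chest 5 is the highest-numbered option available, probability 1; weight (1/5)·1 = 1/5 each.
If it is in chest 5 (prior 1/5): the guide opened chest 5, so this case is ruled out; weight (1/5)·0 = 0.
The weights sum to 4/5.
So P(the ruby in chest 4 | the guide opened chest 5) = (1/5) / (4/5) = 1/4.

1/4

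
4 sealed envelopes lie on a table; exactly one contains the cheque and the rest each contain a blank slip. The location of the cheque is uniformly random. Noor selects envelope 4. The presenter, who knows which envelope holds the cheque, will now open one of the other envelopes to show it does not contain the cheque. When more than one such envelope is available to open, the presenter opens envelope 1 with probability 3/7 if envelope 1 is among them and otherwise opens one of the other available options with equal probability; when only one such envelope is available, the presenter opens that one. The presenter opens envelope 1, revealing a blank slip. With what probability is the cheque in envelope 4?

Consider each possible location of the cheque in turn.
If it is in envelope 1 (prior 1/4): the presenter opened envelope 1, so this case is ruled out; weight (1/4)·0 = 0.
If it is in any of envelopes 2, 3, and 4 (prior 1/4 each): envelope 1 is available, opened with probability 3/7; weight (1/4)·(3/7) = 3/28 each.
The weights sum to 9/28.
So P(the cheque in envelope 4 | the presenter opened envelope 1) = (3/28) / (9/28) = 1/3.

1/3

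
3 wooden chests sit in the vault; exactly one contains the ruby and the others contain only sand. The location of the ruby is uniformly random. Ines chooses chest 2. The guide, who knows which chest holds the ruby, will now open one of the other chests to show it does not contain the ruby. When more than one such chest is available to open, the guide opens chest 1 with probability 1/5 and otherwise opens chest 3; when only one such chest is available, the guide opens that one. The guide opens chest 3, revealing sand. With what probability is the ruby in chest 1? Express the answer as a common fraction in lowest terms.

Condition on the true location of the ruby.
If it is in chest 1 (prior 1/3): only chest 3 is available, probability 1; weight (1/3)·1 = 1/3.
If it is in chest 2 (prior 1/3): chest 1 is available but not opened, probability 4/5; weight (1/3)·(4/5) = 4/15.
If it is in chest 3 (prior 1/3): the guide opened chest 3, so this case is ruled out; weight (1/3)·0 = 0.
The weights sum to 3/5.
So P(the ruby in chest 1 | the guide opened chest 3) = (1/3) / (3/5) = 5/9.

5/9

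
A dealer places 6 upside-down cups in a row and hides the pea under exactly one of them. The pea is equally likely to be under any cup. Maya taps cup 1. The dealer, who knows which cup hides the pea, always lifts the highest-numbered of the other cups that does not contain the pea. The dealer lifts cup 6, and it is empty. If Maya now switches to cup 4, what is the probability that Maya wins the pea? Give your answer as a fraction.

Consider each possible location of the pea in turn.
If it is under any of cups 1, 2, 3, 4, and 5 (prior 1/6 each): cup 6 is the highest-numbered option available, probability 1; weight (1/6)·1 = 1/6 each.
If it is under cup 6 (prior 1/6): the dealer opened cup 6, so this case is ruled out; weight (1/6)·0 = 0.
The weights sum to 5/6.
So P(the pea under cup 4 | the dealer opened cup 6) = (1/6) / (5/6) = 1/5.

1/5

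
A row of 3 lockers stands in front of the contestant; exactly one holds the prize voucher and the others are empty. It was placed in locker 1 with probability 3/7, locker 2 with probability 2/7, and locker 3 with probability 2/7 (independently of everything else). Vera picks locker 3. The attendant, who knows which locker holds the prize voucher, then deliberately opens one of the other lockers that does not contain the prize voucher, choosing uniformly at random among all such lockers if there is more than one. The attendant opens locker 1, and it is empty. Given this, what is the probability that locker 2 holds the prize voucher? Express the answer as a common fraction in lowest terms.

2/3

Apply Bayes' rule, conditioning on where the prize voucher actually is.
If it is in locker 1 (prior 3/7): the attendant opened locker 1, so this case is ruled out; weight (3/7)·0 = 0.
If it is in locker 2 (prior 2/7): the attendant has no choice, probability 1; weight (2/7)·1 = 2/7.
If it is in locker 3 (prior 2/7): the attendant has 2 equally likely choices, so probability 1/2; weight (2/7)·(1/2) = 1/7.
The weights sum to 3/7.
So P(the prize voucher in locker 2 | the attendant opened locker 1) = (2/7) / (3/7) = 2/3.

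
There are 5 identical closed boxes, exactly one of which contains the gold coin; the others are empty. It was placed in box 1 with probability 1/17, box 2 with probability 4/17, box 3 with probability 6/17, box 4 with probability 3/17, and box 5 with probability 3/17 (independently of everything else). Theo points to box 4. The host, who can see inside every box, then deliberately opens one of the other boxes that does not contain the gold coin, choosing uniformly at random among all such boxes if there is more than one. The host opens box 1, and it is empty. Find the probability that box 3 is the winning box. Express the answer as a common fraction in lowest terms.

24/61

Consider each possible location of the gold coin in turn.
If it is in box 1 (prior 1/17): the host opened box 1, so this case is ruled out; weight (1/17)·0 = 0.
If it is in box 2 (prior 4/17): the host has 3 equally likely choices, so probability 1/3; weight (4/17)·(1/3) = 4/51.
If it is in box 3 (prior 6/17): the host has 3 equally likely choices, so probability 1/3; weight (6/17)·(1/3) = 2/17.
If it is in box 4 (prior 3/17): the host has 4 equally likely choices, so probability 1/4; weight (3/17)·(1/4) = 3/68.
If it is in box 5 (prior 3/17): the host has 3 equally likely choices, so probability 1/3; weight (3/17)·(1/3) = 1/17.
The weights sum to 61/204.
So P(the gold coin in box 3 | the host opened box 1) = (2/17) / (61/204) = 24/61.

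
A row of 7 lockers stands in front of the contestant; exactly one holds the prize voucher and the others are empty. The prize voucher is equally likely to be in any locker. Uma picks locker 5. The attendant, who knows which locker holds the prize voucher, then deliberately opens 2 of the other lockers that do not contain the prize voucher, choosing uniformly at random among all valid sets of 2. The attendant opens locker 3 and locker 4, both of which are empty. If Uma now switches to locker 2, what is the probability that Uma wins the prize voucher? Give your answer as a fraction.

3/14

Apply Bayes' rule, conditioning on where the prize voucher actually is.
If it is in any of lockers 1, 2, 6, and 7 (prior 1/7 each): the attendant has 10 equally likely choices, so probability 1/10; weight (1/7)·(1/10) = 1/70 each.
If it is in either of lockers 3 and 4 (prior 1/7 each): that locker was opened and seen not to hold the prize — ruled out; weight (1/7)·0 = 0 each.
If it is in locker 5 (prior 1/7): the attendant has 15 equally likely choices, so probability 1/15; weight (1/7)·(1/15) = 1/105.
The weights sum to 1/15.
So P(the prize voucher in locker 2 | the attendant opened locker 3 and locker 4) = (1/70) / (1/15) = 3/14.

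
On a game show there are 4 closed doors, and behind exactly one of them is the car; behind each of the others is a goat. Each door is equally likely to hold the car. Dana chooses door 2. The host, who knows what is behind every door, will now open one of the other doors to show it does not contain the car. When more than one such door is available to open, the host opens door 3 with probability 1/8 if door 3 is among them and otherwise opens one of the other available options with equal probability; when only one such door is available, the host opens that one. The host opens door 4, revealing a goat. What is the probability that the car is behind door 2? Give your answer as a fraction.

7/29

Condition on the true location of the car.
If it is behind door 1 (prior 1/4): door 3 is available but not opened, probability 7/8; weight (1/4)·(7/8) = 7/32.
If it is behind door 2 (prior 1/4): door 3 is available but not opened; door 4 gets probability (1 − 1/8)/2 = 7/16; weight (1/4)·(7/16) = 7/64.
If it is behind door 3 (prior 1/4): door 3 holds the prize so is unavailable; the host chooses uniformly among the 2 others, probability 1/2; weight (1/4)·(1/2) = 1/8.
If it is behind door 4 (prior 1/4): the host opened door 4, so this case is ruled out; weight (1/4)·0 = 0.
The weights sum to 29/64.
So P(the car behind door 2 | the host opened door 4) = (7/64) / (29/64) = 7/29.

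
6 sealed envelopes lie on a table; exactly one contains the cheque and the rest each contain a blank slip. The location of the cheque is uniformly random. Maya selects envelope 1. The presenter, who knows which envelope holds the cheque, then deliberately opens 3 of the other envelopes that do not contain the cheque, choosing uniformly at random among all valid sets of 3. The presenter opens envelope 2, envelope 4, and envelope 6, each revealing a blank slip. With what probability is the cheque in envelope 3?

5/12

Condition on the true location of the cheque.
If it is in envelope 1 (prior 1/6): the presenter has 10 equally likely choices, so probability 1/10; weight (1/6)·(1/10) = 1/60.
If it is in any of envelopes 2, 4, and 6 (prior 1/6 each): that envelope was opened and seen not to hold the prize — ruled out; weight (1/6)·0 = 0 each.
If it is in either of envelopes 3 and 5 (prior 1/6 each): the presenter has 4 equally likely choices, so probability 1/4; weight (1/6)·(1/4) = 1/24 each.
The weights sum to 1/10.
So P(the cheque in envelope 3 | the presenter opened envelope 2, envelope 4, and envelope 6) = (1/24) / (1/10) = 5/12.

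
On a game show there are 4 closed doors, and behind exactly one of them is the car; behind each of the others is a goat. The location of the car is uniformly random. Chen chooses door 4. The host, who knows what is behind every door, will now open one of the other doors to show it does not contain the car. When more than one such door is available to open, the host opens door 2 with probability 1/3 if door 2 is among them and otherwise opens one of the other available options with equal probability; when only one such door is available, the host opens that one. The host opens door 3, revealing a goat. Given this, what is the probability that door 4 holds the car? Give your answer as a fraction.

2/9

Consider each possible location of the car in turn.
If it is behind door 1 (prior 1/4): door 2 is available but not opened, probability 2/3; weight (1/4)·(2/3) = 1/6.
If it is behind door 2 (prior 1/4): door 2 holds the prize so is unavailable; the host chooses uniformly among the 2 others, probability 1/2; weight (1/4)·(1/2) = 1/8.
If it is behind door 3 (prior 1/4): the host opened door 3, so this case is ruled out; weight (1/4)·0 = 0.
If it is behind door 4 (prior 1/4): door 2 is available but not opened; door 3 gets probability (1 − 1/3)/2 = 1/3; weight (1/4)·(1/3) = 1/12.
The weights sum to 3/8.
So P(the car behind door 4 | the host opened door 3) = (1/12) / (3/8) = 2/9.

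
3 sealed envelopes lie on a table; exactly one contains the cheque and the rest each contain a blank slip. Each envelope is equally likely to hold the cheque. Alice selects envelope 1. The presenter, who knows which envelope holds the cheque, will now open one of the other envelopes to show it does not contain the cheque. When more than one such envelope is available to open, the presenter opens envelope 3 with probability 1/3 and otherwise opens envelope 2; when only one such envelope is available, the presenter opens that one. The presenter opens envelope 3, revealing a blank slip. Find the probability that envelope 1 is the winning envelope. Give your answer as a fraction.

1/4

Apply Bayes' rule, conditioning on where the cheque actually is.
If it is in envelope 1 (prior 1/3): envelope 3 is available, opened with probability 1/3; weight (1/3)·(1/3) = 1/9.
If it is in envelope 2 (prior 1/3): only envelope 3 is available, probability 1; weight (1/3)·1 = 1/3.
If it is in envelope 3 (prior 1/3): the presenter opened envelope 3, so this case is ruled out; weight (1/3)·0 = 0.
The weights sum to 4/9.
So P(the cheque in envelope 1 | the presenter opened envelope 3) = (1/9) / (4/9) = 1/4.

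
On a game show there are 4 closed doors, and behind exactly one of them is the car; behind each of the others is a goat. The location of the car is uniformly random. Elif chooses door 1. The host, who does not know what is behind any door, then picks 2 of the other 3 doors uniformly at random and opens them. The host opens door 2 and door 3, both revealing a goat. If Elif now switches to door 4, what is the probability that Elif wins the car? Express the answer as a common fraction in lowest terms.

Because the host chose which doors to open without knowing where the car is, the choice is independent of the prize location. Learning that none of the 2 opened doors holds the car simply rules out those 2 locations and leaves the remaining 2 doors still equally likely by symmetry.
So P(the car behind door 4) = 1/2.

1/2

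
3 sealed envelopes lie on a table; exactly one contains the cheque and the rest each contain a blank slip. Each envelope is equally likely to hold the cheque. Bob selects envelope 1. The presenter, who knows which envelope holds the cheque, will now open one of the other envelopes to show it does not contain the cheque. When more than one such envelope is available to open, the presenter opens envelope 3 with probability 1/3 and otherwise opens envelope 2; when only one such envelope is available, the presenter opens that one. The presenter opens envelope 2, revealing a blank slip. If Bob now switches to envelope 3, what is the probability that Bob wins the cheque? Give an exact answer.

3/5

Condition on the true location of the cheque.
If it is in envelope 1 (prior 1/3): envelope 3 is available but not opened, probability 2/3; weight (1/3)·(2/3) = 2/9.
If it is in envelope 2 (prior 1/3): the presenter opened envelope 2, so this case is ruled out; weight (1/3)·0 = 0.
If it is in envelope 3 (prior 1/3): only envelope 2 is available, probability 1; weight (1/3)·1 = 1/3.
The weights sum to 5/9.
So P(the cheque in envelope 3 | the presenter opened envelope 2) = (1/3) / (5/9) = 3/5.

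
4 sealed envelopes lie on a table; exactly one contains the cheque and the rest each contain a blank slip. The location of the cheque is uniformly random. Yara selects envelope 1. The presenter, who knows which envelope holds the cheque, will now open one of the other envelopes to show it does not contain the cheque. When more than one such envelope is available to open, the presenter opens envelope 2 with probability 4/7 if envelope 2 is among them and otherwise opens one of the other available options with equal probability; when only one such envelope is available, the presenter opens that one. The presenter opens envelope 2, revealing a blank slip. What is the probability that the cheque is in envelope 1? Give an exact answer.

1/3

Condition on the true location of the cheque.
If it is in any of envelopes 1, 3, and 4 (prior 1/4 each): envelope 2 is available, opened with probability 4/7; weight (1/4)·(4/7) = 1/7 each.
If it is in envelope 2 (prior 1/4): the presenter opened envelope 2, so this case is ruled out; weight (1/4)·0 = 0.
The weights sum to 3/7.
So P(the cheque in envelope 1 | the presenter opened envelope 2) = (1/7) / (3/7) = 1/3.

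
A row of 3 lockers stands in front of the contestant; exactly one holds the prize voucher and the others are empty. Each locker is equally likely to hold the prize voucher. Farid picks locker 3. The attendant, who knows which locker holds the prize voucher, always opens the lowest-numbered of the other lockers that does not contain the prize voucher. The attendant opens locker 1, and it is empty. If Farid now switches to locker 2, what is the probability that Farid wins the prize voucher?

1/2

Consider each possible location of the prize voucher in turn.
If it is in locker 1 (prior 1/3): the attendant opened locker 1, so this case is ruled out; weight (1/3)·0 = 0.
If it is in either of lockers 2 and 3 (prior 1/3 each): locker 1 is the lowest-numbered option available, probability 1; weight (1/3)·1 = 1/3 each.
The weights sum to 2/3.
So P(the prize voucher in locker 2 | the attendant opened locker 1) = (1/3) / (2/3) = 1/2.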